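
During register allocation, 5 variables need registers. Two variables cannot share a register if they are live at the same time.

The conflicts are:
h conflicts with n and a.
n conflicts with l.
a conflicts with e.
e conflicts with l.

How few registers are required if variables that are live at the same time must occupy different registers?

The cycle h-n-l-e-a-h has odd length 5, so it cannot be 2-colored; at least 3 registers are needed.
A valid assignment using 3 registers: h=3, n=2, a=1, e=2, l=1. Each listed conflict is separated.

3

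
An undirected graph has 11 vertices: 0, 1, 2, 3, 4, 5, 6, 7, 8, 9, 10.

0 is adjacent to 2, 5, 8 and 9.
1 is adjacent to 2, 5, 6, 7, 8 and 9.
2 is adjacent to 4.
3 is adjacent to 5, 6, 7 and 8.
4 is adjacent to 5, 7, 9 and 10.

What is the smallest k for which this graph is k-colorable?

3 and 7 are adjacent, so at least 2 colors are needed.
A valid assignment using 2 colors: 0=a, 1=a, 2=b, 3=a, 4=a, 5=b, 6=b, 7=b, 8=b, 9=b, 10=b. No two adjacent vertices share a color.

2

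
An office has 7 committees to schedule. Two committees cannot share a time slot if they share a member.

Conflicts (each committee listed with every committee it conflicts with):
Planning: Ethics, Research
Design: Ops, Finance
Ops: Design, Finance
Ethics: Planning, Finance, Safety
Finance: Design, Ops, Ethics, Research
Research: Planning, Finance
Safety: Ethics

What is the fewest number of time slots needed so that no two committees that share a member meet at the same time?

3

Design, Ops, Finance pairwise conflict, so at least 3 time slots are needed.
3 time slots suffice: time slot 1 → {Planning, Finance, Safety}; time slot 2 → {Design, Ethics, Research}; time slot 3 → {Ops}. No two conflicting committees share a time slot.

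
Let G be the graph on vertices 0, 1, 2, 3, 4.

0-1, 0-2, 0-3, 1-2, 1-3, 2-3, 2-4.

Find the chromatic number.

4

0, 1, 2, 3 are mutually adjacent (a clique of size 4), so at least 4 colors are needed.
4 colors suffice: color a → {2}; color b → {1, 4}; color c → {0}; color d → {3}. Each edge has distinct colors on its endpoints.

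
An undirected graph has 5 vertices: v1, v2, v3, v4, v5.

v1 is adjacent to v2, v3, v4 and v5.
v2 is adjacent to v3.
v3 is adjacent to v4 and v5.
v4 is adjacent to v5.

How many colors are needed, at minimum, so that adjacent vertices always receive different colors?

v1, v3, v4, v5 are mutually adjacent (a clique of size 4), so at least 4 colors are needed.
4 colors suffice: color 1 → {v3}; color 2 → {v1}; color 3 → {v2, v5}; color 4 → {v4}. Every edge joins two different colors.

4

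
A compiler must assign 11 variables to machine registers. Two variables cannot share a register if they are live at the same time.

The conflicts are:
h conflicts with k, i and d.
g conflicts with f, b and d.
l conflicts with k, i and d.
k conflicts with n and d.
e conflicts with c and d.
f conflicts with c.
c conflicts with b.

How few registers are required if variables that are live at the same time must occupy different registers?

3

h, k, d all conflict with each other, so at least 3 registers are needed.
3 registers suffice: h=3, g=2, l=3, k=2, i=1, e=2, f=3, c=1, b=3, n=1, d=1. Each listed conflict is separated.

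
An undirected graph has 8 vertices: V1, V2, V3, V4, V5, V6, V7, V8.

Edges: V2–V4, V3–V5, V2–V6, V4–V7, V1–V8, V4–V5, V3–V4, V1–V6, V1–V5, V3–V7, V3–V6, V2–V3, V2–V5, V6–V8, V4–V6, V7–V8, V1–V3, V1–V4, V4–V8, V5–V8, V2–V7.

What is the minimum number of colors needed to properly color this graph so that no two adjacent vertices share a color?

V1, V3, V4, V6 are pairwise adjacent (a clique of size 4), so at least 4 colors are needed.
4 colors suffice: color 1 → {V4}; color 2 → {V3, V8}; color 3 → {V1, V2}; color 4 → {V5, V6, V7}. Each edge has distinct colors on its endpoints.

4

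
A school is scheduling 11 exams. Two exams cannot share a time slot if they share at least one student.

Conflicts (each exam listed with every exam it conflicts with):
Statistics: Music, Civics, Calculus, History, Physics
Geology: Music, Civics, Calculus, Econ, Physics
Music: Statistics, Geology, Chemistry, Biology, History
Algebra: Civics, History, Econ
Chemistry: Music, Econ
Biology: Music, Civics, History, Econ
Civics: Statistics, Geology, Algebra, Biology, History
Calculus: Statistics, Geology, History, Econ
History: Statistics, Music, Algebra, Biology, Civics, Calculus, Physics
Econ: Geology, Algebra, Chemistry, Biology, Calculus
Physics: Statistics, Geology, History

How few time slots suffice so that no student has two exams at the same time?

Statistics, Civics, History are mutually in conflict, so at least 3 time slots are needed.
3 time slots suffice: time slot 1 → {History, Econ}; time slot 2 → {Music, Civics, Calculus, Physics}; time slot 3 → {Statistics, Geology, Algebra, Chemistry, Biology}. No two conflicting exams share a time slot.

3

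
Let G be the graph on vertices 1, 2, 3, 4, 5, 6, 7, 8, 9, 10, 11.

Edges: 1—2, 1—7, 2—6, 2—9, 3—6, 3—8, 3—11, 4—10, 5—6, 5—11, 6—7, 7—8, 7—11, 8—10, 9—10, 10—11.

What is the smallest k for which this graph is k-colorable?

2

2 and 9 are adjacent, so at least 2 colors are needed.
One proper 2-coloring: 1=red, 2=blue, 3=blue, 4=red, 5=blue, 6=red, 7=blue, 8=red, 9=red, 10=blue, 11=red. Every edge joins two different colors.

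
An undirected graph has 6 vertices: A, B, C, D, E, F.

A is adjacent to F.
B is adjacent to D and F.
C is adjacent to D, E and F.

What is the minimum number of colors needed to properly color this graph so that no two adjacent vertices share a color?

C and E are adjacent, so at least 2 colors are needed.
2 colors suffice: color red → {A, B, C}; color blue → {D, E, F}. Every edge joins two different colors.

2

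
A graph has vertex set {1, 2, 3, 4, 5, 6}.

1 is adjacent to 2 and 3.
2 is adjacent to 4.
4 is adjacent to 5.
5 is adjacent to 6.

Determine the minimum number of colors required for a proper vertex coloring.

2

1 and 2 are adjacent, so at least 2 colors are needed.
2 colors suffice: color a → {2, 3, 5}; color b → {1, 4, 6}. Every edge joins two different colors.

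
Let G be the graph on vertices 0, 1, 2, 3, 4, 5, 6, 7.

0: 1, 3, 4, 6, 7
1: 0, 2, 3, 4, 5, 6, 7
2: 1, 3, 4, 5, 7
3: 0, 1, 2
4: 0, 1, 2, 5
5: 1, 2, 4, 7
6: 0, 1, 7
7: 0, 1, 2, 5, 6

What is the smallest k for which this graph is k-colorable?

1, 2, 5, 7 form a clique, so at least 4 colors are needed.
4 colors suffice: color a → {1}; color b → {0, 2}; color c → {3, 4, 7}; color d → {5, 6}. No two adjacent vertices share a color.

4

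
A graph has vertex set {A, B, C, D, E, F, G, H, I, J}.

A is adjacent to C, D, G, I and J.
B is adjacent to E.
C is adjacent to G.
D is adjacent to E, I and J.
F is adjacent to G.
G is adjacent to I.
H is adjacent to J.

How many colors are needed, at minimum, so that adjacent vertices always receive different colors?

A, C, G are pairwise adjacent, so at least 3 colors are needed.
3 colors suffice: color 1 → {A, E, F, H}; color 2 → {B, D, G}; color 3 → {C, I, J}. Every edge joins two different colors.

3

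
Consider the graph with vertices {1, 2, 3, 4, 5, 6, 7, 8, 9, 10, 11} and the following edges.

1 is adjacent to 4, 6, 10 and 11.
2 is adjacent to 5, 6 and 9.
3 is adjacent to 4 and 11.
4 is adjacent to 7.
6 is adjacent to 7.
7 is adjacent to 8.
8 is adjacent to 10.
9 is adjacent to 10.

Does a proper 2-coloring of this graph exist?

The cycle 2-6-1-10-9-2 has odd length 5, so it cannot be 2-colored; at least 3 colors are needed.
So 2 colors are not enough.

No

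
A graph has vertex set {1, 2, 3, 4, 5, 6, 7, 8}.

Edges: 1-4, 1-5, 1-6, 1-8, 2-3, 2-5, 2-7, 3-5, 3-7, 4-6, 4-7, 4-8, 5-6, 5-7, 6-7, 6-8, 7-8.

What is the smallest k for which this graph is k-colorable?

2, 3, 5, 7 are pairwise adjacent (a clique of size 4), so at least 4 colors are needed.
A valid assignment using 4 colors: 1=a, 2=d, 3=b, 4=c, 5=c, 6=b, 7=a, 8=d. Every edge joins two different colors.

4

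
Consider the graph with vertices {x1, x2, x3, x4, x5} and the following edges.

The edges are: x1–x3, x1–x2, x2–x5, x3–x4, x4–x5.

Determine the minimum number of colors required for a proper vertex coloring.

The cycle x2-x1-x3-x4-x5-x2 has odd length 5, so it cannot be 2-colored; at least 3 colors are needed.
One proper 3-coloring: x1=2, x2=1, x3=1, x4=2, x5=3. Every edge joins two different colors.

3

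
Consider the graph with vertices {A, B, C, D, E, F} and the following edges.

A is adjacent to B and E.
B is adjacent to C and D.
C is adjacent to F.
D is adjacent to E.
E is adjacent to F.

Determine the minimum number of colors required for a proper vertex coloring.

3

The cycle C-B-A-E-F-C has odd length 5, so it cannot be 2-colored; at least 3 colors are needed.
A valid assignment using 3 colors: A=blue, B=red, C=blue, D=blue, E=red, F=green. No two adjacent vertices share a color.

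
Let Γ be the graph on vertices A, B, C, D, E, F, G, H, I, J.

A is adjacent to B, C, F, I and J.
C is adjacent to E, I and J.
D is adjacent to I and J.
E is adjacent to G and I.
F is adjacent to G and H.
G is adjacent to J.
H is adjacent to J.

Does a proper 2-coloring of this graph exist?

A, C, J are pairwise adjacent, so at least 3 colors are needed.
So 2 colors are not enough.

No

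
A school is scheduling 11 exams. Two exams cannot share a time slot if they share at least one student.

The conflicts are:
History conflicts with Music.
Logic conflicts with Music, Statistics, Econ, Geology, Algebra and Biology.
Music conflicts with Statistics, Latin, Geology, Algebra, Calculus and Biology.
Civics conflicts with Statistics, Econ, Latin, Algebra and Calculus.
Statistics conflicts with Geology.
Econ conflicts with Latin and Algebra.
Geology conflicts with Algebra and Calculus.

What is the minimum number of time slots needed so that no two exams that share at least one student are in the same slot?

4

Logic, Music, Statistics, Geology are mutually in conflict, so at least 4 time slots are needed.
4 time slots suffice: time slot 1 → {Music, Civics}; time slot 2 → {History, Logic, Latin, Calculus}; time slot 3 → {Statistics, Algebra, Biology}; time slot 4 → {Econ, Geology}. Every pair that conflicts lands in different time slots.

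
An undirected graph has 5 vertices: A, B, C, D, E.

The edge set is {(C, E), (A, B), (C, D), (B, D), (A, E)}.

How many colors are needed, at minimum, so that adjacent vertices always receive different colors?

The cycle E-C-D-B-A-E has odd length 5, so it cannot be 2-colored; at least 3 colors are needed.
3 colors suffice: color red → {D, E}; color blue → {B, C}; color green → {A}. No two adjacent vertices share a color.

3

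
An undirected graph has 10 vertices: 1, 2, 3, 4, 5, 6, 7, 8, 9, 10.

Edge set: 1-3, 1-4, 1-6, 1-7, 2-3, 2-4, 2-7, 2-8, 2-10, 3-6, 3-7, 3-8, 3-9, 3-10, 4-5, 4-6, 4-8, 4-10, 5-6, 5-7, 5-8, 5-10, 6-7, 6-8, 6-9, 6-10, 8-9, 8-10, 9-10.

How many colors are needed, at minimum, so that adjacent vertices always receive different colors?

5

3, 6, 8, 9, 10 are pairwise adjacent (a clique of size 5), so at least 5 colors are needed.
5 colors suffice: color red → {2, 6}; color blue → {7, 8}; color green → {3, 4}; color yellow → {1, 10}; color purple → {5, 9}. Each edge has distinct colors on its endpoints.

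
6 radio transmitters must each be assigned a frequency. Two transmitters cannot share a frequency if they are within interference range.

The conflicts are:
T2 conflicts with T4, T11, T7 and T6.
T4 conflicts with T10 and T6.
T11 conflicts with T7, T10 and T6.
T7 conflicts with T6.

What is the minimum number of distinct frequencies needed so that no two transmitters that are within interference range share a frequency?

4

T2, T11, T7, T6 pairwise conflict, so at least 4 frequencies are needed.
4 frequencies suffice: frequency 1 → {T4, T11}; frequency 2 → {T2, T10}; frequency 3 → {T6}; frequency 4 → {T7}. Each listed conflict is separated.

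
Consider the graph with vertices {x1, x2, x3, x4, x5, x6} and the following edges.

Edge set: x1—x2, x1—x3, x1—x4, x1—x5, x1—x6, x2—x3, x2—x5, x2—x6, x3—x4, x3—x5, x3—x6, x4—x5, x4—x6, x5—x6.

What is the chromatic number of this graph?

5

x1, x3, x4, x5, x6 form a clique, so at least 5 colors are needed.
5 colors suffice: color 1 → {x1}; color 2 → {x6}; color 3 → {x3}; color 4 → {x5}; color 5 → {x2, x4}. Every edge joins two different colors.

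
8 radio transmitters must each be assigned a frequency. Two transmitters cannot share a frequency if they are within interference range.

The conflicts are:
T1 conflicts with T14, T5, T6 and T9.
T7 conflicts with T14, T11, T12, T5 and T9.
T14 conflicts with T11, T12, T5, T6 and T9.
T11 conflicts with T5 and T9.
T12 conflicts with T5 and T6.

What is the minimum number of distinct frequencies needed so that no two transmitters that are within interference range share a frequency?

4

T7, T14, T11, T9 pairwise conflict, so at least 4 frequencies are needed.
4 frequencies suffice: T1=2, T7=2, T14=1, T11=4, T12=4, T5=3, T6=3, T9=3. Each listed conflict is separated.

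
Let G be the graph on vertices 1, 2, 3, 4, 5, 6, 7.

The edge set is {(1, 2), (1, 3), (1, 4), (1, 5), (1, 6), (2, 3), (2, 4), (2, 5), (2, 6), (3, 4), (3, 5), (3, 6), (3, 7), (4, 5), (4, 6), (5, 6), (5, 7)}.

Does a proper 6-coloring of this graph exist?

Yes

The chromatic number is 6. 1, 2, 3, 4, 5, 6 are mutually adjacent (a clique of size 6), so at least 6 colors are needed.
One proper 6-coloring: 1=green, 2=orange, 3=blue, 4=yellow, 5=red, 6=purple, 7=green.
That is already a proper 6-coloring.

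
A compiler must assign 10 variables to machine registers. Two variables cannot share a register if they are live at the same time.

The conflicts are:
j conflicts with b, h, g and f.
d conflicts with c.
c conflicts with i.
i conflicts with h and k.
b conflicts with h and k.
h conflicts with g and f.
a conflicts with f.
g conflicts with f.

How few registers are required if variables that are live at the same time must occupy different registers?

4

j, h, g, f all conflict with each other, so at least 4 registers are needed.
4 registers suffice: register 1 → {c, h, k, a}; register 2 → {j, d, i}; register 3 → {b, f}; register 4 → {g}. No two conflicting variables share a register.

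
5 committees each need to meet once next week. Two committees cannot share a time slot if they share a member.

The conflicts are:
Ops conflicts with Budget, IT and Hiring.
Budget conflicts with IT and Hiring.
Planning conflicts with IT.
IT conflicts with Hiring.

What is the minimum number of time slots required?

Ops, Budget, IT, Hiring all conflict with each other, so at least 4 time slots are needed.
4 time slots suffice: time slot 1 → {IT}; time slot 2 → {Planning, Hiring}; time slot 3 → {Ops}; time slot 4 → {Budget}. Every pair that conflicts lands in different time slots.

4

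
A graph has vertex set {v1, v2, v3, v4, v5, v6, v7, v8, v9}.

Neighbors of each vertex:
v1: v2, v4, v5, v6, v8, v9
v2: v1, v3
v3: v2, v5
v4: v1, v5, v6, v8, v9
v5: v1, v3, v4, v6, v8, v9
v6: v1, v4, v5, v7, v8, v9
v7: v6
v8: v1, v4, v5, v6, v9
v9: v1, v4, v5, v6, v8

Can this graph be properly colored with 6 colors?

Yes

The chromatic number is 6. v1, v4, v5, v6, v8, v9 form a clique, so at least 6 colors are needed.
A valid assignment using 6 colors: v1=3, v2=1, v3=3, v4=4, v5=2, v6=1, v7=2, v8=5, v9=6.
That is already a proper 6-coloring.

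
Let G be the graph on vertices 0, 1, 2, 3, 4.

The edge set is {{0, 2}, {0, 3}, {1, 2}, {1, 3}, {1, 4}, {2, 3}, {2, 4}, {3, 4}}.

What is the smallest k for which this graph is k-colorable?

1, 2, 3, 4 form a clique, so at least 4 colors are needed.
4 colors suffice: 0=c, 1=d, 2=b, 3=a, 4=c. Each edge has distinct colors on its endpoints.

4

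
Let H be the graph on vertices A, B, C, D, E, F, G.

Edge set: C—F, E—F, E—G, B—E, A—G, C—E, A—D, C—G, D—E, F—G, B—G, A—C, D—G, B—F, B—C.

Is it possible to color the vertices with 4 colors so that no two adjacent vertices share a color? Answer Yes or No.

B, C, E, F, G form a clique, so at least 5 colors are needed.
So 4 colors are not enough.

No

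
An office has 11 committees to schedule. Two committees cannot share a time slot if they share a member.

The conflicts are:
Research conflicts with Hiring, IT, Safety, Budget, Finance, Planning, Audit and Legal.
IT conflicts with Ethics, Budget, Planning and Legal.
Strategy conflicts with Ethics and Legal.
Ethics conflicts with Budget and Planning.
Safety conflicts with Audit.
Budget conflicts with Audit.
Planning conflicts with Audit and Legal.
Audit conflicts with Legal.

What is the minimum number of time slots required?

Research, Planning, Audit, Legal all conflict with each other, so at least 4 time slots are needed.
4 time slots suffice: time slot 1 → {Research, Ethics}; time slot 2 → {Hiring, IT, Strategy, Finance, Audit}; time slot 3 → {Safety, Budget, Planning}; time slot 4 → {Legal}. No two conflicting committees share a time slot.

4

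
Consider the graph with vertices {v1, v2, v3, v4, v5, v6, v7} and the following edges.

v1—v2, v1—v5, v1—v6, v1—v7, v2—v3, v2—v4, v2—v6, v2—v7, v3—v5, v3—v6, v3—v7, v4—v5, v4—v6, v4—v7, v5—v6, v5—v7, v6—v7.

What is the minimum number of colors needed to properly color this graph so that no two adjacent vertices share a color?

v1, v2, v6, v7 form a clique, so at least 4 colors are needed.
4 colors suffice: color R → {v6}; color B → {v7}; color G → {v2, v5}; color Y → {v1, v3, v4}. No two adjacent vertices share a color.

4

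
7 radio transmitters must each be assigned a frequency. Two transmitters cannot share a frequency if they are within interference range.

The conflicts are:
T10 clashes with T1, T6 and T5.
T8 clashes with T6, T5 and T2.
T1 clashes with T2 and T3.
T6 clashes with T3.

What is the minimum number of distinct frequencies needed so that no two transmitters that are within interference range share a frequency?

3

The cycle T10-T6-T8-T2-T1-T10 has odd length 5, so it cannot be 2-colored; at least 3 frequencies are needed.
3 frequencies suffice: frequency 1 → {T10, T8, T3}; frequency 2 → {T1, T6, T5}; frequency 3 → {T2}. No two conflicting transmitters share a frequency.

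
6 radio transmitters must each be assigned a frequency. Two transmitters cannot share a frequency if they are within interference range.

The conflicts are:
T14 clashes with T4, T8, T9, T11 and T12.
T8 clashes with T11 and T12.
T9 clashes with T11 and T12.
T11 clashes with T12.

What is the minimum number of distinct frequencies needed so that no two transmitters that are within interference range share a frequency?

T14, T8, T11, T12 pairwise conflict, so at least 4 frequencies are needed.
4 frequencies suffice: frequency 1 → {T14}; frequency 2 → {T4, T11}; frequency 3 → {T12}; frequency 4 → {T8, T9}. Each listed conflict is separated.

4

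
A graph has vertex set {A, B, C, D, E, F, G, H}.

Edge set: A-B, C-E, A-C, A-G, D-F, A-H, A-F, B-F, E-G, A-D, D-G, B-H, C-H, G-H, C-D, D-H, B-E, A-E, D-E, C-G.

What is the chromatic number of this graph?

A, C, D, G, H are pairwise adjacent (a clique of size 5), so at least 5 colors are needed.
5 colors suffice: color 1 → {A}; color 2 → {B, D}; color 3 → {E, F, H}; color 4 → {C}; color 5 → {G}. Each edge has distinct colors on its endpoints.

5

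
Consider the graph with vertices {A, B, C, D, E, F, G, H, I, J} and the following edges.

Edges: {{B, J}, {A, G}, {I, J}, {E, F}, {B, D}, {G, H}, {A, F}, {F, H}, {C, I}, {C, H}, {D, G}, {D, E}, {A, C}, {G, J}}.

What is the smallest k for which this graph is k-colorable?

3

The cycle H-F-E-D-G-H has odd length 5, so it cannot be 2-colored; at least 3 colors are needed.
3 colors suffice: A=blue, B=red, C=red, D=blue, E=green, F=red, G=red, H=blue, I=green, J=blue. Every edge joins two different colors.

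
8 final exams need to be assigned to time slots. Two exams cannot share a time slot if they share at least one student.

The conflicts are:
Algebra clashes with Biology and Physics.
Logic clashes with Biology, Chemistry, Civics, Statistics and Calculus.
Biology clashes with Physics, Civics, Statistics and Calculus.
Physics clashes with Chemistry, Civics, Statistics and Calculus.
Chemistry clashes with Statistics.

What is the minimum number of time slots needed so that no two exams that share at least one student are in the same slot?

Physics, Chemistry, Statistics are mutually in conflict, so at least 3 time slots are needed.
3 time slots suffice: Algebra=3, Logic=2, Biology=1, Physics=2, Chemistry=1, Civics=3, Statistics=3, Calculus=3. Each listed conflict is separated.

3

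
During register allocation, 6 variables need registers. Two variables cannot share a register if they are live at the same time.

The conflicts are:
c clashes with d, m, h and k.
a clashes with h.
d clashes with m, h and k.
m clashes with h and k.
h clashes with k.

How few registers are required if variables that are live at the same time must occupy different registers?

5

c, d, m, h, k are mutually in conflict, so at least 5 registers are needed.
5 registers suffice: register 1 → {h}; register 2 → {c, a}; register 3 → {d}; register 4 → {m}; register 5 → {k}. Each listed conflict is separated.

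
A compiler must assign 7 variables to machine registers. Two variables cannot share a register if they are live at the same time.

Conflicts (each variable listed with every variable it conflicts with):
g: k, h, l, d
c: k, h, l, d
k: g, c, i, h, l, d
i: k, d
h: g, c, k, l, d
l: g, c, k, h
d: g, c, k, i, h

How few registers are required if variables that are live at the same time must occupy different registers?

4

g, k, h, d pairwise conflict, so at least 4 registers are needed.
4 registers suffice: register 1 → {k}; register 2 → {l, d}; register 3 → {i, h}; register 4 → {g, c}. No two conflicting variables share a register.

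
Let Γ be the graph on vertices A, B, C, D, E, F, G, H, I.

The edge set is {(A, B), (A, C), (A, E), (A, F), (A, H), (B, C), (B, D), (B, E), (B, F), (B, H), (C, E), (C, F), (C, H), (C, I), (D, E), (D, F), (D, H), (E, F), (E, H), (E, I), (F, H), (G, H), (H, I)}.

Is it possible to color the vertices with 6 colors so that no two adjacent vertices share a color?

Yes

The chromatic number is 6. A, B, C, E, F, H are mutually adjacent (a clique of size 6), so at least 6 colors are needed.
6 colors suffice: A=6, B=5, C=4, D=4, E=2, F=3, G=2, H=1, I=3.
That is already a proper 6-coloring.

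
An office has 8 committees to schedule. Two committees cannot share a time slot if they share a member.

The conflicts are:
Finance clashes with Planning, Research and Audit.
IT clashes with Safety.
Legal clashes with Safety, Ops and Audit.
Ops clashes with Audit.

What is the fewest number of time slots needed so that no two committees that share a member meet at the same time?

3

Legal, Ops, Audit pairwise conflict, so at least 3 time slots are needed.
3 time slots suffice: time slot 1 → {Finance, IT, Legal}; time slot 2 → {Planning, Research, Safety, Audit}; time slot 3 → {Ops}. Each listed conflict is separated.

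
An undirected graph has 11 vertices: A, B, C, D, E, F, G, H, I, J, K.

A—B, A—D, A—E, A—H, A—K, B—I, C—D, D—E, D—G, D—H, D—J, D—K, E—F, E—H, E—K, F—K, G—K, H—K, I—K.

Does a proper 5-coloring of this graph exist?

Yes

The chromatic number is 5. A, D, E, H, K are mutually adjacent (a clique of size 5), so at least 5 colors are needed.
One proper 5-coloring: A=4, B=1, C=1, D=2, E=3, F=2, G=3, H=5, I=2, J=1, K=1.
That is already a proper 5-coloring.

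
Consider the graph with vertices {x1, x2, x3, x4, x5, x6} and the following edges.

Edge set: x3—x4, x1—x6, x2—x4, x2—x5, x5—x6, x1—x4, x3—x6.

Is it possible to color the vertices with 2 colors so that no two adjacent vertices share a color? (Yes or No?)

No

The cycle x2-x4-x3-x6-x5-x2 has odd length 5, so it cannot be 2-colored; at least 3 colors are needed.
So 2 colors are not enough.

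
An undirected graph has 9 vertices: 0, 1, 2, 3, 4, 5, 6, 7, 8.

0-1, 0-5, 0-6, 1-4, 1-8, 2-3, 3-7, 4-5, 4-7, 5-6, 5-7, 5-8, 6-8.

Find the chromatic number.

4, 5, 7 are mutually adjacent, so at least 3 colors are needed.
3 colors suffice: 0=blue, 1=red, 2=blue, 3=red, 4=green, 5=red, 6=green, 7=blue, 8=blue. Every edge joins two different colors.

3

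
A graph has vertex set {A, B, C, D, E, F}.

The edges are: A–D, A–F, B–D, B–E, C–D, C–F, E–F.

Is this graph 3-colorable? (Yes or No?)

Yes

The chromatic number is 3. The cycle C-D-B-E-F-C has odd length 5, so it cannot be 2-colored; at least 3 colors are needed.
A valid assignment using 3 colors: A=2, B=2, C=2, D=1, E=3, F=1.
That is already a proper 3-coloring.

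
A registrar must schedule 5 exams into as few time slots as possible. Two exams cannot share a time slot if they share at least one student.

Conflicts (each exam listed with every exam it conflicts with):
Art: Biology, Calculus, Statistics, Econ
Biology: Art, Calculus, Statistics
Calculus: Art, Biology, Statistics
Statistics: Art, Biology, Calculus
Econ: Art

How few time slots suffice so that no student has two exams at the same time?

4

Art, Biology, Calculus, Statistics are mutually in conflict, so at least 4 time slots are needed.
4 time slots suffice: time slot 1 → {Art}; time slot 2 → {Statistics, Econ}; time slot 3 → {Calculus}; time slot 4 → {Biology}. Each listed conflict is separated.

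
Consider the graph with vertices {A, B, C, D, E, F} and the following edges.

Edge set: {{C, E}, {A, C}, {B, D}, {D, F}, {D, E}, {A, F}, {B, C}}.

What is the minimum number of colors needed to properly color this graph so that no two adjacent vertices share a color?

3

The cycle D-E-C-A-F-D has odd length 5, so it cannot be 2-colored; at least 3 colors are needed.
3 colors suffice: color 1 → {C, D}; color 2 → {B, E, F}; color 3 → {A}. Each edge has distinct colors on its endpoints.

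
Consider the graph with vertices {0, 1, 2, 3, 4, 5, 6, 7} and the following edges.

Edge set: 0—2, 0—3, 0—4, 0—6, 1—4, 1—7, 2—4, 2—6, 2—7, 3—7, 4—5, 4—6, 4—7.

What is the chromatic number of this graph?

4

0, 2, 4, 6 are pairwise adjacent (a clique of size 4), so at least 4 colors are needed.
A valid assignment using 4 colors: 0=blue, 1=green, 2=green, 3=red, 4=red, 5=blue, 6=yellow, 7=blue. Every edge joins two different colors.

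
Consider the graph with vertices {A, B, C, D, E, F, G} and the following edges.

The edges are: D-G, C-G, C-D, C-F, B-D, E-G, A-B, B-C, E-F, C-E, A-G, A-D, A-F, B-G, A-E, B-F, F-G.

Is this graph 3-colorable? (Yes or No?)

No

B, C, D, G form a clique, so at least 4 colors are needed.
So 3 colors are not enough.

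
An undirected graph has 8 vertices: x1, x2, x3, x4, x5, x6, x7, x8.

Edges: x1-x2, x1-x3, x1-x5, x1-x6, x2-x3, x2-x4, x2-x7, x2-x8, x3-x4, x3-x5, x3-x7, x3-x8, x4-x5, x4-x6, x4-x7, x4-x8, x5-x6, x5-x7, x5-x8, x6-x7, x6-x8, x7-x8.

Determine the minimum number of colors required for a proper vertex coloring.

x4, x5, x6, x7, x8 are pairwise adjacent (a clique of size 5), so at least 5 colors are needed.
5 colors suffice: x1=2, x2=1, x3=5, x4=3, x5=1, x6=5, x7=2, x8=4. Each edge has distinct colors on its endpoints.

5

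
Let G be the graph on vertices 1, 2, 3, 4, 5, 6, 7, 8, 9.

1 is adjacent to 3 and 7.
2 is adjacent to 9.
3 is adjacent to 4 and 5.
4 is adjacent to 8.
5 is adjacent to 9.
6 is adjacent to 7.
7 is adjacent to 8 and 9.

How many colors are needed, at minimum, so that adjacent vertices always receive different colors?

The cycle 4-8-7-1-3-4 has odd length 5, so it cannot be 2-colored; at least 3 colors are needed.
A valid assignment using 3 colors: 1=b, 2=a, 3=a, 4=c, 5=c, 6=b, 7=a, 8=b, 9=b. No two adjacent vertices share a color.

3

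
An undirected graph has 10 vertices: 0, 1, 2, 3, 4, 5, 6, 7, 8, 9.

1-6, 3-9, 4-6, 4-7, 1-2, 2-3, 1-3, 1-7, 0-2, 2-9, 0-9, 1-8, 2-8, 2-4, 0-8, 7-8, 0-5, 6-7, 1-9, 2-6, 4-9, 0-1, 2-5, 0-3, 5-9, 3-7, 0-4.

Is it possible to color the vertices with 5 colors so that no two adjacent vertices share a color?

The chromatic number is 5. 0, 1, 2, 3, 9 are pairwise adjacent (a clique of size 5), so at least 5 colors are needed.
One proper 5-coloring: 0=c, 1=b, 2=a, 3=e, 4=b, 5=b, 6=c, 7=a, 8=d, 9=d.
That is already a proper 5-coloring.

Yes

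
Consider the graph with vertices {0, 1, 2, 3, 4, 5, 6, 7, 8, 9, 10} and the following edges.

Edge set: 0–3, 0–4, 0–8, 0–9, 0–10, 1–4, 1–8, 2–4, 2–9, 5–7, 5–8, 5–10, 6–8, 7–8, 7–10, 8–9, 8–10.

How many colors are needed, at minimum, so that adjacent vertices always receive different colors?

5, 7, 8, 10 are pairwise adjacent (a clique of size 4), so at least 4 colors are needed.
4 colors suffice: color a → {3, 4, 8}; color b → {0, 1, 2, 6, 7}; color c → {9, 10}; color d → {5}. Each edge has distinct colors on its endpoints.

4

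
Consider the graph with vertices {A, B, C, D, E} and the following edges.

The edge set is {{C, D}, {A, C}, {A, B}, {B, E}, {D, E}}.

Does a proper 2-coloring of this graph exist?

No

The cycle E-B-A-C-D-E has odd length 5, so it cannot be 2-colored; at least 3 colors are needed.
So 2 colors are not enough.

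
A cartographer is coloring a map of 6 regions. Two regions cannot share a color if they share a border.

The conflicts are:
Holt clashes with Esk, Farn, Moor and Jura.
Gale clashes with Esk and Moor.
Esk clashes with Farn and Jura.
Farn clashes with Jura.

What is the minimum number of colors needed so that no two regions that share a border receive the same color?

Holt, Esk, Farn, Jura are mutually in conflict, so at least 4 colors are needed.
One proper 4-coloring: Holt=1, Gale=1, Esk=2, Farn=4, Moor=2, Jura=3. No two conflicting regions share a color.

4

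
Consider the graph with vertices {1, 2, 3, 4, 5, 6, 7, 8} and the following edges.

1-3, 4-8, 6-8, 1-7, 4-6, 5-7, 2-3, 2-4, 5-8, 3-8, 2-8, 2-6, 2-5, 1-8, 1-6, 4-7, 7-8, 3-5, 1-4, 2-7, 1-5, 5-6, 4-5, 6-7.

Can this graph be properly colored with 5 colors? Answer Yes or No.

1, 4, 5, 6, 7, 8 are mutually adjacent (a clique of size 6), so at least 6 colors are needed.
So 5 colors are not enough.

No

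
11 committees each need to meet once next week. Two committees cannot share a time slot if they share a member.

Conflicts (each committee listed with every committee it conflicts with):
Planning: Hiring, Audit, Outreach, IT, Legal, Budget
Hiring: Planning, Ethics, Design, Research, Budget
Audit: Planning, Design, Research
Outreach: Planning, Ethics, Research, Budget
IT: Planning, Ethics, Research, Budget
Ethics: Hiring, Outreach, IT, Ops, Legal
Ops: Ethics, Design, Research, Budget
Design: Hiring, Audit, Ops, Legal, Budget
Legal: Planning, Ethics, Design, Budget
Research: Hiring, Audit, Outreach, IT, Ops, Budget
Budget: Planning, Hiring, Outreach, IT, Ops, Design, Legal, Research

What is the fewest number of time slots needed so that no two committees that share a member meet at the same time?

3

Ops, Research, Budget pairwise conflict, so at least 3 time slots are needed.
Using 3 time slots: Planning=2, Hiring=3, Audit=1, Outreach=3, IT=3, Ethics=1, Ops=3, Design=2, Legal=3, Research=2, Budget=1. No two conflicting committees share a time slot.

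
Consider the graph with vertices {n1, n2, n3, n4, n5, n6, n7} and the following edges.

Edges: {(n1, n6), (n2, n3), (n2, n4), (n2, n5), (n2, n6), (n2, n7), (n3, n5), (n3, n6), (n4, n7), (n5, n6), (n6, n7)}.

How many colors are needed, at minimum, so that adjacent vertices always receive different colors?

n2, n3, n5, n6 are mutually adjacent (a clique of size 4), so at least 4 colors are needed.
4 colors suffice: color R → {n1, n2}; color B → {n4, n6}; color G → {n5, n7}; color Y → {n3}. Each edge has distinct colors on its endpoints.

4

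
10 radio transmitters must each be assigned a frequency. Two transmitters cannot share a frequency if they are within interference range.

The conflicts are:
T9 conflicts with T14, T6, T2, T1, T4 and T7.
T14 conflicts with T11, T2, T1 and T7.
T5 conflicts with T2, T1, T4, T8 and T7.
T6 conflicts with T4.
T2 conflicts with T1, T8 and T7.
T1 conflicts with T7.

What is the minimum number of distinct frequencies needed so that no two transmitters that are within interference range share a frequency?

5

T9, T14, T2, T1, T7 pairwise conflict, so at least 5 frequencies are needed.
5 frequencies suffice: frequency 1 → {T11, T2, T4}; frequency 2 → {T9, T5}; frequency 3 → {T14, T6, T8}; frequency 4 → {T7}; frequency 5 → {T1}. Each listed conflict is separated.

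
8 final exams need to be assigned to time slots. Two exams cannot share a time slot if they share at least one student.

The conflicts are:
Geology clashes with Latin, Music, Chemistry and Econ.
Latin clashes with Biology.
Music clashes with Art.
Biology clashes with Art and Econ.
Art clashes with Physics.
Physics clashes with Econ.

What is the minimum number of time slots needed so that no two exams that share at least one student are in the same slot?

3

The cycle Geology-Econ-Physics-Art-Music-Geology has odd length 5, so it cannot be 2-colored; at least 3 time slots are needed.
3 time slots suffice: time slot 1 → {Geology, Art}; time slot 2 → {Latin, Music, Chemistry, Econ}; time slot 3 → {Biology, Physics}. Every pair that conflicts lands in different time slots.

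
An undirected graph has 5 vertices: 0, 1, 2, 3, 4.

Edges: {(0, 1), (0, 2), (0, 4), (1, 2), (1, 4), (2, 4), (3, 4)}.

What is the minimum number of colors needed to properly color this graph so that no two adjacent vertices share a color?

0, 1, 2, 4 are mutually adjacent (a clique of size 4), so at least 4 colors are needed.
4 colors suffice: color a → {4}; color b → {0, 3}; color c → {2}; color d → {1}. Every edge joins two different colors.

4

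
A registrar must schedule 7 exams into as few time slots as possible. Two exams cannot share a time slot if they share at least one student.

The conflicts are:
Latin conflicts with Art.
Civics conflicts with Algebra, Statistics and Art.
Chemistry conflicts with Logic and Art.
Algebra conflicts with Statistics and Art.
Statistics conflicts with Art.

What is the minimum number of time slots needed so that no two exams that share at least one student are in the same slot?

Civics, Algebra, Statistics, Art pairwise conflict, so at least 4 time slots are needed.
4 time slots suffice: time slot 1 → {Logic, Art}; time slot 2 → {Latin, Chemistry, Algebra}; time slot 3 → {Statistics}; time slot 4 → {Civics}. Each listed conflict is separated.

4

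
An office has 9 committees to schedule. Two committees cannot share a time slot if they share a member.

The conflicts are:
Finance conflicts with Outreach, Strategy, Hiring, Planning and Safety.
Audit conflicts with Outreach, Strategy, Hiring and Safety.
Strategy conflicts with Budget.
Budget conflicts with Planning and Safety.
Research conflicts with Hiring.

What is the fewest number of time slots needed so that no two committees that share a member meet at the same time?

2

Audit and Hiring conflict, so at least 2 time slots are needed.
2 time slots suffice: time slot 1 → {Finance, Audit, Budget, Research}; time slot 2 → {Outreach, Strategy, Hiring, Planning, Safety}. Every pair that conflicts lands in different time slots.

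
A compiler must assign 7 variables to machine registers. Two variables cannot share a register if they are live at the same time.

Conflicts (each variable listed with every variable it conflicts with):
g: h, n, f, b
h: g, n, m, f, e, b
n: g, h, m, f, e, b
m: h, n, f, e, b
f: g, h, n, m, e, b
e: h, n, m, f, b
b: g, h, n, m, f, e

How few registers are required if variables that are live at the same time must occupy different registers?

6

h, n, m, f, e, b pairwise conflict, so at least 6 registers are needed.
A valid assignment using 6 registers: g=5, h=4, n=2, m=6, f=3, e=5, b=1. Every pair that conflicts lands in different registers.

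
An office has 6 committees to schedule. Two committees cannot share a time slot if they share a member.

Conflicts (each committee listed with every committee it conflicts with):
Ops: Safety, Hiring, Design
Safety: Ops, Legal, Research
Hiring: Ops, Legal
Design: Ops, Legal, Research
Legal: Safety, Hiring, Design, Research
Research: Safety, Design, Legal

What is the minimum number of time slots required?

3

Design, Legal, Research all conflict with each other, so at least 3 time slots are needed.
A valid assignment using 3 time slots: Ops=1, Safety=2, Hiring=2, Design=2, Legal=1, Research=3. Every pair that conflicts lands in different time slots.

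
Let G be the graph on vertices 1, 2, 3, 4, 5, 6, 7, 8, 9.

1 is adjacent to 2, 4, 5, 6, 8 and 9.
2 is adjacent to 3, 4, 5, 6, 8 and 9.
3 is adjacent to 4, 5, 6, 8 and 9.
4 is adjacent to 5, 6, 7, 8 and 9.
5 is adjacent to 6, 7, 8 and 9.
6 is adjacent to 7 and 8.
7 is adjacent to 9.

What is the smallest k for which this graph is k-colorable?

6

2, 3, 4, 5, 6, 8 are mutually adjacent (a clique of size 6), so at least 6 colors are needed.
6 colors suffice: color red → {5}; color blue → {4}; color green → {6, 9}; color yellow → {2, 7}; color purple → {1, 3}; color orange → {8}. No two adjacent vertices share a color.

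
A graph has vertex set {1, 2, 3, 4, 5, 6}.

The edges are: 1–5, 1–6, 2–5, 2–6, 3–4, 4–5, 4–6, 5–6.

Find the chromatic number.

1, 5, 6 are mutually adjacent, so at least 3 colors are needed.
A valid assignment using 3 colors: 1=green, 2=green, 3=red, 4=green, 5=red, 6=blue. No two adjacent vertices share a color.

3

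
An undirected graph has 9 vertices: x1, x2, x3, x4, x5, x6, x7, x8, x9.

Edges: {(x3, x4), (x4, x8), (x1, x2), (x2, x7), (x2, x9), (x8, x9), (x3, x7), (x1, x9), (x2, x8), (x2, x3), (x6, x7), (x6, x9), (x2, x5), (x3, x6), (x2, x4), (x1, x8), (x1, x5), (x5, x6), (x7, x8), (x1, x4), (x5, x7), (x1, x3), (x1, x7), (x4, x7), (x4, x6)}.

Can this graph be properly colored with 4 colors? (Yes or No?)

x1, x2, x4, x7, x8 are mutually adjacent (a clique of size 5), so at least 5 colors are needed.
So 4 colors are not enough.

No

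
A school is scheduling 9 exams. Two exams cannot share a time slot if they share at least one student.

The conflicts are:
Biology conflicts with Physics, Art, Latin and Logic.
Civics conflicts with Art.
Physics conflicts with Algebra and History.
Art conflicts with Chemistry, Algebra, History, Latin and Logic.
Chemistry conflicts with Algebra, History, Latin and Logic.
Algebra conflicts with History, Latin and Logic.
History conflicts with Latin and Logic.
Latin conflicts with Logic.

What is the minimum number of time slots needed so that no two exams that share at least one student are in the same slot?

6

Art, Chemistry, Algebra, History, Latin, Logic are mutually in conflict, so at least 6 time slots are needed.
6 time slots suffice: time slot 1 → {Physics, Art}; time slot 2 → {Biology, Civics, History}; time slot 3 → {Algebra}; time slot 4 → {Logic}; time slot 5 → {Latin}; time slot 6 → {Chemistry}. Every pair that conflicts lands in different time slots.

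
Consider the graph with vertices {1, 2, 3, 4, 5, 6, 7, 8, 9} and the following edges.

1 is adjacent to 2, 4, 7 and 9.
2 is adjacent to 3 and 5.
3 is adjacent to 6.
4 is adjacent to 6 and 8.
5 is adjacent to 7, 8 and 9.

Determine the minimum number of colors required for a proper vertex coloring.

3

The cycle 4-1-7-5-8-4 has odd length 5, so it cannot be 2-colored; at least 3 colors are needed.
3 colors suffice: 1=red, 2=blue, 3=red, 4=blue, 5=red, 6=green, 7=blue, 8=green, 9=blue. Each edge has distinct colors on its endpoints.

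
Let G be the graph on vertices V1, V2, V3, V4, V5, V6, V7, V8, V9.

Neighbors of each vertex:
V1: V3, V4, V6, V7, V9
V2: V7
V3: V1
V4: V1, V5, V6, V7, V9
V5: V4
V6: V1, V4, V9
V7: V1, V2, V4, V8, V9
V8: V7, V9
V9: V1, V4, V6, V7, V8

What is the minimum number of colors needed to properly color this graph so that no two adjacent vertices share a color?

V1, V4, V7, V9 are mutually adjacent (a clique of size 4), so at least 4 colors are needed.
A valid assignment using 4 colors: V1=3, V2=2, V3=1, V4=2, V5=1, V6=1, V7=1, V8=2, V9=4. Every edge joins two different colors.

4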